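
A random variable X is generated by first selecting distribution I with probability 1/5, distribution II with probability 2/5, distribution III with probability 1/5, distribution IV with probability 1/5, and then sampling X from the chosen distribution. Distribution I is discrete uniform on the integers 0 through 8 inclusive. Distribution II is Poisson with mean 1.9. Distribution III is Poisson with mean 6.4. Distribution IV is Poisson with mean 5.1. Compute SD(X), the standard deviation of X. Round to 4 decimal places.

Per component, I: μ=4, E[X²]=22.6667; II: μ=1.9, E[X²]=5.51; III: μ=6.4, E[X²]=47.36; IV: μ=5.1, E[X²]=31.11.
E[X] = 0.2·4 + 0.4·1.9 + 0.2·6.4 + 0.2·5.1 = 3.86.
E[X²] = 0.2·22.6667 + 0.4·5.51 + 0.2·47.36 + 0.2·31.11 = 22.4313.
Var(X) = E[X²] − (E[X])² = 22.4313 − 14.8996 = 7.53173.
SD(X) = √7.53173 = 2.7444.

2.7444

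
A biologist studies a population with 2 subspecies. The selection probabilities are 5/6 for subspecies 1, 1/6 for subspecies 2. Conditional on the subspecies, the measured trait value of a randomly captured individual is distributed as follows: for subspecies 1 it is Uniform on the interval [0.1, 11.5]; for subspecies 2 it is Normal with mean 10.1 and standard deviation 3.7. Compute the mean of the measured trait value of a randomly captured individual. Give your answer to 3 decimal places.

Component means — 1: 5.8; 2: 10.1.
E[X] = 0.833333·5.8 + 0.166667·10.1 = 6.51667.

6.517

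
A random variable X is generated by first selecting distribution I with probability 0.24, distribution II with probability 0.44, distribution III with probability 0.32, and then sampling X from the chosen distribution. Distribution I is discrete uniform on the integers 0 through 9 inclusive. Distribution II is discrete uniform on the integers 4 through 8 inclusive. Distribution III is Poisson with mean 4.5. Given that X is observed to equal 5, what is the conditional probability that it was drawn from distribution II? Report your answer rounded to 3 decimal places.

0.528

Likelihoods P(X=5 | ·): I: 0.1; II: 0.2; III: 0.170827.
Posterior ∝ prior × likelihood. Numerator for II: 0.44·0.2 = 0.088.
Normalizing constant: 0.24·0.1 + 0.44·0.2 + 0.32·0.170827 = 0.166665.
P(II | observation) = 0.088 / 0.166665 = 0.528007.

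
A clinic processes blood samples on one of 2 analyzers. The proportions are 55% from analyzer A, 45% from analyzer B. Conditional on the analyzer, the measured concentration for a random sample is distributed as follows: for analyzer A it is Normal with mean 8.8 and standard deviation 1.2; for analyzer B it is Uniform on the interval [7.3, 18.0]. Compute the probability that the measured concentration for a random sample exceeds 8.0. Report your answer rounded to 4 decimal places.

0.8317

Conditional on each analyzer, P(X > 8.0): A: 0.747507; B: 0.934579.
By total probability, P(X > 8.0) = 0.55·0.747507 + 0.45·0.934579 = 0.83169.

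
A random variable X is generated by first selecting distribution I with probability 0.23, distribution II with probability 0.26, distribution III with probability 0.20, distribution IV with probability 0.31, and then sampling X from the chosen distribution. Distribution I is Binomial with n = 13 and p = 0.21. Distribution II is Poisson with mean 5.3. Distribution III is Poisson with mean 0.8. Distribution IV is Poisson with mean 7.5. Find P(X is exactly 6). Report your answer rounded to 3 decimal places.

Conditional on each component, P(X = 6): I: 0.0282633; II: 0.15366; III: 0.000163596; IV: 0.136718.
By total probability, P(X = 6) = 0.23·0.0282633 + 0.26·0.15366 + 0.2·0.000163596 + 0.31·0.136718 = 0.0888676.

0.089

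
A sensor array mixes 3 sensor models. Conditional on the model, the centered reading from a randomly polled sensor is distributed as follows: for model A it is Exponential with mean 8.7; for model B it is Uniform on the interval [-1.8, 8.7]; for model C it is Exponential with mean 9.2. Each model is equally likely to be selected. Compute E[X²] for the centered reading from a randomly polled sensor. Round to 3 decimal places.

For each component E[X²] = Var + (mean)², giving A: 151.38; B: 21.09; C: 169.28.
Overall E[X²] = 0.333333·151.38 + 0.333333·21.09 + 0.333333·169.28 = 113.917.

113.917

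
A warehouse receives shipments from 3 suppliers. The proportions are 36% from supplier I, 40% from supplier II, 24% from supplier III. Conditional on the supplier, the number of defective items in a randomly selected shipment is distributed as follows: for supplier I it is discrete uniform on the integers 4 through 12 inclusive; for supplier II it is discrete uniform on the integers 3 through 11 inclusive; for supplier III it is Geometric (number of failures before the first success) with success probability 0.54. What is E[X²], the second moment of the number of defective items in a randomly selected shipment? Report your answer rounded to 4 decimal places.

48.2594

For each component E[X²] = Var + (mean)², giving I: 70.6667; II: 55.6667; III: 2.30316.
Overall E[X²] = 0.36·70.6667 + 0.4·55.6667 + 0.24·2.30316 = 48.2594.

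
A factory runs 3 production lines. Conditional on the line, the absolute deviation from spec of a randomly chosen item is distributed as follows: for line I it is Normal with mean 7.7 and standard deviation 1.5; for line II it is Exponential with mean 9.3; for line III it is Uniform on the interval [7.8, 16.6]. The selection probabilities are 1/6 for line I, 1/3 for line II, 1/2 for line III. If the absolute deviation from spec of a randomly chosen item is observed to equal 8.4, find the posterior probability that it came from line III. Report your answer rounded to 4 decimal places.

0.5114

Likelihoods f(8.4 | ·): I: 0.238522; II: 0.0435764; III: 0.113636.
Posterior ∝ prior × likelihood. Numerator for III: 0.5·0.113636 = 0.0568182.
Normalizing constant: 0.166667·0.238522 + 0.333333·0.0435764 + 0.5·0.113636 = 0.111097.
P(III | observation) = 0.0568182 / 0.111097 = 0.511427.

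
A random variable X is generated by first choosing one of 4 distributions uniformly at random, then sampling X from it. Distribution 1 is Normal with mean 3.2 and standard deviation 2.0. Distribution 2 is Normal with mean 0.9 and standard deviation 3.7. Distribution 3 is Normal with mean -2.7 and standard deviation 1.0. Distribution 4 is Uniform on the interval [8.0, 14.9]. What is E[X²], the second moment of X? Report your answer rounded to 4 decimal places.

43.0250

For each component E[X²] = Var + (mean)², giving 1: 14.24; 2: 14.5; 3: 8.29; 4: 135.07.
Overall E[X²] = 0.25·14.24 + 0.25·14.5 + 0.25·8.29 + 0.25·135.07 = 43.025.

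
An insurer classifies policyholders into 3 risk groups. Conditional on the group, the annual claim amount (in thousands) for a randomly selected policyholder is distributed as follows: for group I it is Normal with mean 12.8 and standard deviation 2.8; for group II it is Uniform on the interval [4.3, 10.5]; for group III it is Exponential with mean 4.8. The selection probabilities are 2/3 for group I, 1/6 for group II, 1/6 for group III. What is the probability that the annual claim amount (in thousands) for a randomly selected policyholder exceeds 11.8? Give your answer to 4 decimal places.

Conditional on each group, P(X > 11.8): I: 0.639508; II: 0; III: 0.0855775.
By total probability, P(X > 11.8) = 0.666667·0.639508 + 0.166667·0 + 0.166667·0.0855775 = 0.440601.

0.4406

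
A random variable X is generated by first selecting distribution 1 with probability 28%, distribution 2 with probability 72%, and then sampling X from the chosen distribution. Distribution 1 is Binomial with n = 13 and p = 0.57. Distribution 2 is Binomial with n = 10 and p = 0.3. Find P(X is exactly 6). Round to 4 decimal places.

0.0713

Conditional on each component, P(X = 6): 1: 0.159973; 2: 0.0367569.
By total probability, P(X = 6) = 0.28·0.159973 + 0.72·0.0367569 = 0.0712573.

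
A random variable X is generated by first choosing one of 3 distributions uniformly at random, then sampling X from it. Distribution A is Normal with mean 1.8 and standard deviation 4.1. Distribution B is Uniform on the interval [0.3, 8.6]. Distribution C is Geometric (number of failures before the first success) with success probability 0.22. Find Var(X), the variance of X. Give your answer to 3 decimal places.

Per component, A: μ=1.8, E[X²]=20.05; B: μ=4.45, E[X²]=25.5433; C: μ=3.54545, E[X²]=28.686.
E[X] = 0.333333·1.8 + 0.333333·4.45 + 0.333333·3.54545 = 3.26515.
E[X²] = 0.333333·20.05 + 0.333333·25.5433 + 0.333333·28.686 = 24.7598.
Var(X) = E[X²] − (E[X])² = 24.7598 − 10.6612 = 14.0985.

14.099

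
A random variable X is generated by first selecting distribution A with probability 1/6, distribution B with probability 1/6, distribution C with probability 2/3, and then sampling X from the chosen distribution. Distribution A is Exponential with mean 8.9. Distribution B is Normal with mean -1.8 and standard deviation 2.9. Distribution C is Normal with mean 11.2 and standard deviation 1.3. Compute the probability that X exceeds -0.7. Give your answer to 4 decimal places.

Conditional on each component, P(X > -0.7): A: 1; B: 0.352229; C: 1.
By total probability, P(X > -0.7) = 0.166667·1 + 0.166667·0.352229 + 0.666667·1 = 0.892038.

0.8920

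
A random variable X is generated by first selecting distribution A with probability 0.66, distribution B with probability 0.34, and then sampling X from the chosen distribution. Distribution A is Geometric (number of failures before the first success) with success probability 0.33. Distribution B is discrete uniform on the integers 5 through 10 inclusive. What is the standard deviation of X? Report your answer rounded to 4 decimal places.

Per component, A: μ=2.0303, E[X²]=10.2746; B: μ=7.5, E[X²]=59.1667.
E[X] = 0.66·2.0303 + 0.34·7.5 = 3.89.
E[X²] = 0.66·10.2746 + 0.34·59.1667 = 26.8979.
Var(X) = E[X²] − (E[X])² = 26.8979 − 15.1321 = 11.7658.
SD(X) = √11.7658 = 3.43013.

3.4301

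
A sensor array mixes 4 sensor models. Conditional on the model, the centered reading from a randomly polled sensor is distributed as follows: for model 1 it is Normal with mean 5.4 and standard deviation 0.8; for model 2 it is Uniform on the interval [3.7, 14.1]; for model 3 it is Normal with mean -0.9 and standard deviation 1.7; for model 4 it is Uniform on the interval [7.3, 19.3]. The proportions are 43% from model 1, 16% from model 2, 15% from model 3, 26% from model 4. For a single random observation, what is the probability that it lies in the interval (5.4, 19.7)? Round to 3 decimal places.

Conditional on each model, P(5.4 < X < 19.7): 1: 0.5; 2: 0.836538; 3: 0.000105328; 4: 1.
By total probability, P(5.4 < X < 19.7) = 0.43·0.5 + 0.16·0.836538 + 0.15·0.000105328 + 0.26·1 = 0.608862.

0.609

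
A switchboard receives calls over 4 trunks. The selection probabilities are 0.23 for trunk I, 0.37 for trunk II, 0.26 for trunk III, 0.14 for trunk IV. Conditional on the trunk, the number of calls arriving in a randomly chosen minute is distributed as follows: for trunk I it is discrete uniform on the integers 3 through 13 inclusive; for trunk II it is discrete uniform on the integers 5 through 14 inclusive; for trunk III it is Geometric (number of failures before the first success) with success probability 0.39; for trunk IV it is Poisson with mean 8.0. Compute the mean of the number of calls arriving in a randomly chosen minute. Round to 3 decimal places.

Component means — I: 8; II: 9.5; III: 1.5641; IV: 8.
E[X] = 0.23·8 + 0.37·9.5 + 0.26·1.5641 + 0.14·8 = 6.88167.

6.882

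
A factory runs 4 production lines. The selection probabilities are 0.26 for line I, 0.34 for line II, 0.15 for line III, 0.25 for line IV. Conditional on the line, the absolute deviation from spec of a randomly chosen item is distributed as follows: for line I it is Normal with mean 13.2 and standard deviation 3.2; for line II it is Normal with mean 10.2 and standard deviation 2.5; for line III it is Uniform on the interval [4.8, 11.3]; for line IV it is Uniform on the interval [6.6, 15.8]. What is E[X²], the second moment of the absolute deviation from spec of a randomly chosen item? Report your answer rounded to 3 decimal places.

128.835

For each component E[X²] = Var + (mean)², giving I: 184.48; II: 110.29; III: 68.3233; IV: 132.493.
Overall E[X²] = 0.26·184.48 + 0.34·110.29 + 0.15·68.3233 + 0.25·132.493 = 128.835.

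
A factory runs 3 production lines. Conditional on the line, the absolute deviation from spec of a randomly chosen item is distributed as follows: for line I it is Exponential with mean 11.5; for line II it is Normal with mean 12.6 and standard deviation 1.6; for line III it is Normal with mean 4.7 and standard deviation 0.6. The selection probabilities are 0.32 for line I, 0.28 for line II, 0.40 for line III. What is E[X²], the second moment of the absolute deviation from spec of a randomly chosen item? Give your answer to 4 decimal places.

For each component E[X²] = Var + (mean)², giving I: 264.5; II: 161.32; III: 22.45.
Overall E[X²] = 0.32·264.5 + 0.28·161.32 + 0.4·22.45 = 138.79.

138.7896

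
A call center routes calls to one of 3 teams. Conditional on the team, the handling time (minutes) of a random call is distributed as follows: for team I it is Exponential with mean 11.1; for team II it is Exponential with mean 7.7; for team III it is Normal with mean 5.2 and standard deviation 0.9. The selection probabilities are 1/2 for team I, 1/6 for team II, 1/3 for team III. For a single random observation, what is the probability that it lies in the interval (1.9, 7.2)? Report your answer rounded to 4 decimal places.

Conditional on each team, P(1.9 < X < 7.2): I: 0.319926; II: 0.388773; III: 0.986743.
By total probability, P(1.9 < X < 7.2) = 0.5·0.319926 + 0.166667·0.388773 + 0.333333·0.986743 = 0.553673.

0.5537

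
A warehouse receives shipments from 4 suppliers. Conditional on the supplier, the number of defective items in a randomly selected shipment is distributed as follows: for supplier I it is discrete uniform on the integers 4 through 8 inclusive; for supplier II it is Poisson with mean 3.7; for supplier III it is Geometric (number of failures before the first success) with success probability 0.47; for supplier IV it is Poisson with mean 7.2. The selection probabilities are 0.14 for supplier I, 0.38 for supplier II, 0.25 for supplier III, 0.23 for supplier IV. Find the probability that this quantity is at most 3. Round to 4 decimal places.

0.4346

Conditional on each supplier, P(X ≤ 3): I: 0; II: 0.494153; III: 0.921095; IV: 0.0719171.
By total probability, P(X ≤ 3) = 0.14·0 + 0.38·0.494153 + 0.25·0.921095 + 0.23·0.0719171 = 0.434593.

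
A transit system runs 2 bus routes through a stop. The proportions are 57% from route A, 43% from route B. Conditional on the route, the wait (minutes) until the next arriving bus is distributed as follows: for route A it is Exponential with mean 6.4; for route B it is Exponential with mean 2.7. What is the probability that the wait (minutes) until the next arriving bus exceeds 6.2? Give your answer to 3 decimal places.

0.260

Conditional on each route, P(X > 6.2): A: 0.379557; B: 0.100631.
By total probability, P(X > 6.2) = 0.57·0.379557 + 0.43·0.100631 = 0.259619.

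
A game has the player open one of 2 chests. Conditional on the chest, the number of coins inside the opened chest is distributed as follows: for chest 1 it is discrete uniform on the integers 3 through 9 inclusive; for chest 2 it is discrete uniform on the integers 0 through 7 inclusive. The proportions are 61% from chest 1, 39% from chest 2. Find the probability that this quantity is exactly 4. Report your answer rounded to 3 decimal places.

0.136

Conditional on each chest, P(X = 4): 1: 0.142857; 2: 0.125.
By total probability, P(X = 4) = 0.61·0.142857 + 0.39·0.125 = 0.135893.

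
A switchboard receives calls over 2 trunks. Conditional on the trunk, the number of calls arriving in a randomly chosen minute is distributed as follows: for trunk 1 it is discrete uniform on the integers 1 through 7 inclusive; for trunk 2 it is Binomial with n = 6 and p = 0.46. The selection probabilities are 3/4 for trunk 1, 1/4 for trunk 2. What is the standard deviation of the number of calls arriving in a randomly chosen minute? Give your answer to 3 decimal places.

1.913

Per component, 1: μ=4, E[X²]=20; 2: μ=2.76, E[X²]=9.108.
E[X] = 0.75·4 + 0.25·2.76 = 3.69.
E[X²] = 0.75·20 + 0.25·9.108 = 17.277.
Var(X) = E[X²] − (E[X])² = 17.277 − 13.6161 = 3.6609.
SD(X) = √3.6609 = 1.91335.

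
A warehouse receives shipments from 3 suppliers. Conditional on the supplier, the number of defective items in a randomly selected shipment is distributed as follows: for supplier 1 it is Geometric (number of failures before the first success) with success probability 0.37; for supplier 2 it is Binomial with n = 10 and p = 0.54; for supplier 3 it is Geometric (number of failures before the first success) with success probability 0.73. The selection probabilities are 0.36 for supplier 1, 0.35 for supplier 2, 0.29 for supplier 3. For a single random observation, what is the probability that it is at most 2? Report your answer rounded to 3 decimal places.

0.565

Conditional on each supplier, P(X ≤ 2): 1: 0.749953; 2: 0.0317105; 3: 0.980317.
By total probability, P(X ≤ 2) = 0.36·0.749953 + 0.35·0.0317105 + 0.29·0.980317 = 0.565374.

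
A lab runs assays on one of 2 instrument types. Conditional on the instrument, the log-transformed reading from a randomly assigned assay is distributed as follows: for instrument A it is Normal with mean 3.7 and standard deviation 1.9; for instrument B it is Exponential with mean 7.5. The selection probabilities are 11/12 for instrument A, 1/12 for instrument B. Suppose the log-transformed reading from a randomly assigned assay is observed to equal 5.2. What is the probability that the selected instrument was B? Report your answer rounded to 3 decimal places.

0.038

Likelihoods f(5.2 | ·): A: 0.15375; B: 0.0666543.
Posterior ∝ prior × likelihood. Numerator for B: 0.0833333·0.0666543 = 0.00555452.
Normalizing constant: 0.916667·0.15375 + 0.0833333·0.0666543 = 0.146492.
P(B | observation) = 0.00555452 / 0.146492 = 0.0379169.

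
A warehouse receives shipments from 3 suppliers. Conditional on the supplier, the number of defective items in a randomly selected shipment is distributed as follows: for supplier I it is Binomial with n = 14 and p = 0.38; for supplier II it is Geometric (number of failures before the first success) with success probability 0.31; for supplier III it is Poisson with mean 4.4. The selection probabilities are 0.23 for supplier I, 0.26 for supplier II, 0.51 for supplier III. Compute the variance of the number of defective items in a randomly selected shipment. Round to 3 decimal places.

6.168

Per component, I: μ=5.32, E[X²]=31.6008; II: μ=2.22581, E[X²]=12.1342; III: μ=4.4, E[X²]=23.76.
E[X] = 0.23·5.32 + 0.26·2.22581 + 0.51·4.4 = 4.04631.
E[X²] = 0.23·31.6008 + 0.26·12.1342 + 0.51·23.76 = 22.5407.
Var(X) = E[X²] − (E[X])² = 22.5407 − 16.3726 = 6.16806.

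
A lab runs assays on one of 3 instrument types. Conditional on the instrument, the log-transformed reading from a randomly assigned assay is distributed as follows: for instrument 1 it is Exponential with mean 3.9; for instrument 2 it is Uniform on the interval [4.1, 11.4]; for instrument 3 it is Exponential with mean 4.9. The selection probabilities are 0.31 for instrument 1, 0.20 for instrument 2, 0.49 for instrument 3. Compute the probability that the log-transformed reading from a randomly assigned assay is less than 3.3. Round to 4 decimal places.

0.4171

Conditional on each instrument, P(X < 3.3): 1: 0.570938; 2: 0; 3: 0.490064.
By total probability, P(X < 3.3) = 0.31·0.570938 + 0.2·0 + 0.49·0.490064 = 0.417122.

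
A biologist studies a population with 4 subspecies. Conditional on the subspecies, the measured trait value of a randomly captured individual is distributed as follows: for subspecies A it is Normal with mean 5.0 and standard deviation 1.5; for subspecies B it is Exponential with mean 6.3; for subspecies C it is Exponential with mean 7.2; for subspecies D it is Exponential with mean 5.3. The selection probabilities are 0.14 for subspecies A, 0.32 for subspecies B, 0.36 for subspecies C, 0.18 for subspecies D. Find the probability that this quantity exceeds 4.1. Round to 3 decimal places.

Conditional on each subspecies, P(X > 4.1): A: 0.725747; B: 0.521632; C: 0.56584; D: 0.461356.
By total probability, P(X > 4.1) = 0.14·0.725747 + 0.32·0.521632 + 0.36·0.56584 + 0.18·0.461356 = 0.555273.

0.555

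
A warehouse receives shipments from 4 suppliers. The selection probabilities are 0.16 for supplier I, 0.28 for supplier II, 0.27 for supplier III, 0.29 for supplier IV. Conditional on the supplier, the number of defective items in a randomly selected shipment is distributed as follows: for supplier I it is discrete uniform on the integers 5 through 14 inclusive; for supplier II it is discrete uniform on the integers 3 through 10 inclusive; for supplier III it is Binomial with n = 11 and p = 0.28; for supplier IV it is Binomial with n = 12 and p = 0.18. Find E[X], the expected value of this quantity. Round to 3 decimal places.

Component means — I: 9.5; II: 6.5; III: 3.08; IV: 2.16.
E[X] = 0.16·9.5 + 0.28·6.5 + 0.27·3.08 + 0.29·2.16 = 4.798.

4.798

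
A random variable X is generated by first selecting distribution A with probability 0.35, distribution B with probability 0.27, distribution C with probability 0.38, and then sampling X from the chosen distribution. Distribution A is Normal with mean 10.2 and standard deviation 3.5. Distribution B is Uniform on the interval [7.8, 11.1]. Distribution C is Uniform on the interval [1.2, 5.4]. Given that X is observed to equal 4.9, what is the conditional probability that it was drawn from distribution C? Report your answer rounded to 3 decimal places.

Likelihoods f(4.9 | ·): A: 0.0362168; B: 0; C: 0.238095.
Posterior ∝ prior × likelihood. Numerator for C: 0.38·0.238095 = 0.0904762.
Normalizing constant: 0.35·0.0362168 + 0.27·0 + 0.38·0.238095 = 0.103152.
P(C | observation) = 0.0904762 / 0.103152 = 0.877115.

0.877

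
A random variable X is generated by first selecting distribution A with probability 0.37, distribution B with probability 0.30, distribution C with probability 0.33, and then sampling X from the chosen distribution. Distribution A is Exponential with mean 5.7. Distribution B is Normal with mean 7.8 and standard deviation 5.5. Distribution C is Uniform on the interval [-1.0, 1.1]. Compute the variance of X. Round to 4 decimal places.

31.5510

Per component, A: μ=5.7, E[X²]=64.98; B: μ=7.8, E[X²]=91.09; C: μ=0.05, E[X²]=0.37.
E[X] = 0.37·5.7 + 0.3·7.8 + 0.33·0.05 = 4.4655.
E[X²] = 0.37·64.98 + 0.3·91.09 + 0.33·0.37 = 51.4917.
Var(X) = E[X²] − (E[X])² = 51.4917 − 19.9407 = 31.551.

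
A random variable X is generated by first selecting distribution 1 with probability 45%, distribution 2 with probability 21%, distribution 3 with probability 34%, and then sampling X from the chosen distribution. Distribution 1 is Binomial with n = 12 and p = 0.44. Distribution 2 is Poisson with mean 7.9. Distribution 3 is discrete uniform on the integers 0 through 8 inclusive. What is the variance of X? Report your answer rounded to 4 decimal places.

Per component, 1: μ=5.28, E[X²]=30.8352; 2: μ=7.9, E[X²]=70.31; 3: μ=4, E[X²]=22.6667.
E[X] = 0.45·5.28 + 0.21·7.9 + 0.34·4 = 5.395.
E[X²] = 0.45·30.8352 + 0.21·70.31 + 0.34·22.6667 = 36.3476.
Var(X) = E[X²] − (E[X])² = 36.3476 − 29.106 = 7.24158.

7.2416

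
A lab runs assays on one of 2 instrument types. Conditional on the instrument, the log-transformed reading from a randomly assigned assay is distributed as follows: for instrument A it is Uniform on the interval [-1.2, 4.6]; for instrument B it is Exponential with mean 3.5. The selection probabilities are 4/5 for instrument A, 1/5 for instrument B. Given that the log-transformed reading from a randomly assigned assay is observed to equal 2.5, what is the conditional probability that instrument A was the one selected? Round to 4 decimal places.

Likelihoods f(2.5 | ·): A: 0.172414; B: 0.139869.
Posterior ∝ prior × likelihood. Numerator for A: 0.8·0.172414 = 0.137931.
Normalizing constant: 0.8·0.172414 + 0.2·0.139869 = 0.165905.
P(A | observation) = 0.137931 / 0.165905 = 0.831386.

0.8314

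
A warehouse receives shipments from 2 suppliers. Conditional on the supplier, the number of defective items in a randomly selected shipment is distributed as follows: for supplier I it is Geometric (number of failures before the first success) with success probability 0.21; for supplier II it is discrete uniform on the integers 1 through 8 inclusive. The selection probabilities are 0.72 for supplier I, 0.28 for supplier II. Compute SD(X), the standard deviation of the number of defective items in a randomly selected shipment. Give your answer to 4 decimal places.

3.8050

Per component, I: μ=3.7619, E[X²]=32.0658; II: μ=4.5, E[X²]=25.5.
E[X] = 0.72·3.7619 + 0.28·4.5 = 3.96857.
E[X²] = 0.72·32.0658 + 0.28·25.5 = 30.2273.
Var(X) = E[X²] − (E[X])² = 30.2273 − 15.7496 = 14.4778.
SD(X) = √14.4778 = 3.80497.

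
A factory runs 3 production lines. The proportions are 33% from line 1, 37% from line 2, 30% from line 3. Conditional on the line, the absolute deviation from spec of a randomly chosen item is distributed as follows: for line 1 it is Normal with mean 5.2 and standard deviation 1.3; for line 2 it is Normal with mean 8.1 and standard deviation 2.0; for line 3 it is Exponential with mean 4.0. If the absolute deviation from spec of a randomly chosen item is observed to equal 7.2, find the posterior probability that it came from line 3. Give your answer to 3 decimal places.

0.113

Likelihoods f(7.2 | ·): 1: 0.0939742; 2: 0.180263; 3: 0.0413247.
Posterior ∝ prior × likelihood. Numerator for 3: 0.3·0.0413247 = 0.0123974.
Normalizing constant: 0.33·0.0939742 + 0.37·0.180263 + 0.3·0.0413247 = 0.110106.
P(3 | observation) = 0.0123974 / 0.110106 = 0.112595.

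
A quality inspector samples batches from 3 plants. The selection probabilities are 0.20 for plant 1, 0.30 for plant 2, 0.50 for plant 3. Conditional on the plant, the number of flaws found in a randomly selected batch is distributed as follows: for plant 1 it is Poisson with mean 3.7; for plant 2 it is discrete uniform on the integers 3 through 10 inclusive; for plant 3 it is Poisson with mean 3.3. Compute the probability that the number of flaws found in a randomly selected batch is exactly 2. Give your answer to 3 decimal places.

0.134

Conditional on each plant, P(X = 2): 1: 0.169233; 2: 0; 3: 0.200829.
By total probability, P(X = 2) = 0.2·0.169233 + 0.3·0 + 0.5·0.200829 = 0.134261.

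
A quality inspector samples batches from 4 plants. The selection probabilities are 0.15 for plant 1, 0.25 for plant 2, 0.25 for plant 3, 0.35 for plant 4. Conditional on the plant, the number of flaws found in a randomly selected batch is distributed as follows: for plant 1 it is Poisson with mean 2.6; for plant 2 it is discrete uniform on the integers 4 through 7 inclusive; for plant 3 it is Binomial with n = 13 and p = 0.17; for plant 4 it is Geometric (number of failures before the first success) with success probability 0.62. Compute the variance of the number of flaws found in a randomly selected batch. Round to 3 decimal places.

5.025

Per component, 1: μ=2.6, E[X²]=9.36; 2: μ=5.5, E[X²]=31.5; 3: μ=2.21, E[X²]=6.7184; 4: μ=0.612903, E[X²]=1.3642.
E[X] = 0.15·2.6 + 0.25·5.5 + 0.25·2.21 + 0.35·0.612903 = 2.53202.
E[X²] = 0.15·9.36 + 0.25·31.5 + 0.25·6.7184 + 0.35·1.3642 = 11.4361.
Var(X) = E[X²] − (E[X])² = 11.4361 − 6.41111 = 5.02497.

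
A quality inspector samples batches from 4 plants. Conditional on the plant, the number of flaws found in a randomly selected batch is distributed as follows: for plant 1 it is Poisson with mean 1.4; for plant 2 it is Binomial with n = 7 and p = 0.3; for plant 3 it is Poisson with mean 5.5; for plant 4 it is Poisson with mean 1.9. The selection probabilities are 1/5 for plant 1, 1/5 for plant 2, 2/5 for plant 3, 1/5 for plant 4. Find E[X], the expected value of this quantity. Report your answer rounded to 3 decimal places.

Component means — 1: 1.4; 2: 2.1; 3: 5.5; 4: 1.9.
E[X] = 0.2·1.4 + 0.2·2.1 + 0.4·5.5 + 0.2·1.9 = 3.28.

3.280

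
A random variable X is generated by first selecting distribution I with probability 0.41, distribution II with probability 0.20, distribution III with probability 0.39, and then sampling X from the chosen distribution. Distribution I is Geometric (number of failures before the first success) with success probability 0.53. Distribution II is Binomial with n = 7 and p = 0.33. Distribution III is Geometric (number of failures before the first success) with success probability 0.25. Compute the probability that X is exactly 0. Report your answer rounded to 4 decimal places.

Conditional on each component, P(X = 0): I: 0.53; II: 0.0606071; III: 0.25.
By total probability, P(X = 0) = 0.41·0.53 + 0.2·0.0606071 + 0.39·0.25 = 0.326921.

0.3269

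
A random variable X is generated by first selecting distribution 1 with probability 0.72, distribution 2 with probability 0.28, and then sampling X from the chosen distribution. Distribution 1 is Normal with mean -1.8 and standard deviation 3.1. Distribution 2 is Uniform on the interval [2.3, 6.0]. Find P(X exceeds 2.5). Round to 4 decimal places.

0.3244

Conditional on each component, P(X > 2.5): 1: 0.0827061; 2: 0.945946.
By total probability, P(X > 2.5) = 0.72·0.0827061 + 0.28·0.945946 = 0.324413.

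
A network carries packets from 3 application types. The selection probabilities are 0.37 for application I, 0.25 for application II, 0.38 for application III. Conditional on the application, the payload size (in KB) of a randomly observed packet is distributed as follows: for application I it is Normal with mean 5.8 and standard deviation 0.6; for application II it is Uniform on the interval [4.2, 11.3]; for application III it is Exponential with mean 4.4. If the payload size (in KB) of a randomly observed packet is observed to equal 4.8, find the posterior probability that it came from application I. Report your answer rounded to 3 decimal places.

Likelihoods f(4.8 | ·): I: 0.165795; II: 0.140845; III: 0.0763434.
Posterior ∝ prior × likelihood. Numerator for I: 0.37·0.165795 = 0.0613442.
Normalizing constant: 0.37·0.165795 + 0.25·0.140845 + 0.38·0.0763434 = 0.125566.
P(I | observation) = 0.0613442 / 0.125566 = 0.488542.

0.489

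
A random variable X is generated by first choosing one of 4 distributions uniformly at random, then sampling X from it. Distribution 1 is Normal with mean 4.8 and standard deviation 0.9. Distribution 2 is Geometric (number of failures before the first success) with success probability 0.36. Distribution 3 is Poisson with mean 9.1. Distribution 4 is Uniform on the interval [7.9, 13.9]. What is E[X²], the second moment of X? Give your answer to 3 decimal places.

61.417

For each component E[X²] = Var + (mean)², giving 1: 23.85; 2: 8.09877; 3: 91.91; 4: 121.81.
Overall E[X²] = 0.25·23.85 + 0.25·8.09877 + 0.25·91.91 + 0.25·121.81 = 61.4172.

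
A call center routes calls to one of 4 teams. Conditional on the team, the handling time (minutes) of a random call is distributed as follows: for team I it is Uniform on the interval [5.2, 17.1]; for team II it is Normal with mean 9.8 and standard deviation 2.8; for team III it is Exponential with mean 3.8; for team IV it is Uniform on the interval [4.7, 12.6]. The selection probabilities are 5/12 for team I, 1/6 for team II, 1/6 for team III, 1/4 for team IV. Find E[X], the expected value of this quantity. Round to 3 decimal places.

9.075

Component means — I: 11.15; II: 9.8; III: 3.8; IV: 8.65.
E[X] = 0.416667·11.15 + 0.166667·9.8 + 0.166667·3.8 + 0.25·8.65 = 9.075.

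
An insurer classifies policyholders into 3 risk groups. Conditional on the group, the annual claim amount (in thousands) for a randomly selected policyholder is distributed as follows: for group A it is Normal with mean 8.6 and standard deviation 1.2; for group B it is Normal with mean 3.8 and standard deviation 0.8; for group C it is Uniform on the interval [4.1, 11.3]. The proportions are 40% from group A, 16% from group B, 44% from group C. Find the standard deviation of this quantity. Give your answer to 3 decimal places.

Per component, A: μ=8.6, E[X²]=75.4; B: μ=3.8, E[X²]=15.08; C: μ=7.7, E[X²]=63.61.
E[X] = 0.4·8.6 + 0.16·3.8 + 0.44·7.7 = 7.436.
E[X²] = 0.4·75.4 + 0.16·15.08 + 0.44·63.61 = 60.5612.
Var(X) = E[X²] − (E[X])² = 60.5612 − 55.2941 = 5.2671.
SD(X) = √5.2671 = 2.29502.

2.295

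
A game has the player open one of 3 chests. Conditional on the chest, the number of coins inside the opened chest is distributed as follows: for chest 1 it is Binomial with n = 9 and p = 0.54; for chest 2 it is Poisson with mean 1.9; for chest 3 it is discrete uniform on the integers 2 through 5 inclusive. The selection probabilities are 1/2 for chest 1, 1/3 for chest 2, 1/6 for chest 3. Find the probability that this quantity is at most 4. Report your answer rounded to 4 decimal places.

0.6448

Conditional on each chest, P(X ≤ 4): 1: 0.402398; 2: 0.955919; 3: 0.75.
By total probability, P(X ≤ 4) = 0.5·0.402398 + 0.333333·0.955919 + 0.166667·0.75 = 0.644838.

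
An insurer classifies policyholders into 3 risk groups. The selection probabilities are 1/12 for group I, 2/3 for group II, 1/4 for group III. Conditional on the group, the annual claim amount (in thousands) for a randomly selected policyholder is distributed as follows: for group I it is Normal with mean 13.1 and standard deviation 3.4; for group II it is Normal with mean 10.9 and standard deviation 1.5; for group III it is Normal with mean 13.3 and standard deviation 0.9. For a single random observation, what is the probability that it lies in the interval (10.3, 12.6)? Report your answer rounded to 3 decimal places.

0.425

Conditional on each group, P(10.3 < X < 12.6): I: 0.236439; II: 0.526885; III: 0.217921.
By total probability, P(10.3 < X < 12.6) = 0.0833333·0.236439 + 0.666667·0.526885 + 0.25·0.217921 = 0.42544.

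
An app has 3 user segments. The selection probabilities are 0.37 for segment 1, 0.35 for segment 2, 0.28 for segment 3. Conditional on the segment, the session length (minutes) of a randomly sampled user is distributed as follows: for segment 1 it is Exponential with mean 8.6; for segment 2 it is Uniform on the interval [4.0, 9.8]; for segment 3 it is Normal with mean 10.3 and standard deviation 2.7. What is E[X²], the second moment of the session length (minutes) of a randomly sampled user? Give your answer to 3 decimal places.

For each component E[X²] = Var + (mean)², giving 1: 147.92; 2: 50.4133; 3: 113.38.
Overall E[X²] = 0.37·147.92 + 0.35·50.4133 + 0.28·113.38 = 104.121.

104.121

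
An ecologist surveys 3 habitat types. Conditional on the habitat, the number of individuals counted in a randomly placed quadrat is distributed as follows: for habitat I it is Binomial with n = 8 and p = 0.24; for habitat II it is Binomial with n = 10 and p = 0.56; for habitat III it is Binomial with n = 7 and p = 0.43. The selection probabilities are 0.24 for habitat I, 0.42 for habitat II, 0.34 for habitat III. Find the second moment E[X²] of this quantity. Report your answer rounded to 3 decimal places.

For each component E[X²] = Var + (mean)², giving I: 5.1456; II: 33.824; III: 10.7758.
Overall E[X²] = 0.24·5.1456 + 0.42·33.824 + 0.34·10.7758 = 19.1048.

19.105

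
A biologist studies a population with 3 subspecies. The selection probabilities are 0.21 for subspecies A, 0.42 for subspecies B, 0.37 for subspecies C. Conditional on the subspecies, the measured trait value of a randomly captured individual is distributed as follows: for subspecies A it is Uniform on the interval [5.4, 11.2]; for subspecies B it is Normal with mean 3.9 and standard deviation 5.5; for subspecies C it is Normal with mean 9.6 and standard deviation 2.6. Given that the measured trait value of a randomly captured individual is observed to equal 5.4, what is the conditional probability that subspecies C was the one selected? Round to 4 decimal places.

Likelihoods f(5.4 | ·): A: 0.172414; B: 0.0698869; C: 0.0416196.
Posterior ∝ prior × likelihood. Numerator for C: 0.37·0.0416196 = 0.0153993.
Normalizing constant: 0.21·0.172414 + 0.42·0.0698869 + 0.37·0.0416196 = 0.0809587.
P(C | observation) = 0.0153993 / 0.0809587 = 0.190211.

0.1902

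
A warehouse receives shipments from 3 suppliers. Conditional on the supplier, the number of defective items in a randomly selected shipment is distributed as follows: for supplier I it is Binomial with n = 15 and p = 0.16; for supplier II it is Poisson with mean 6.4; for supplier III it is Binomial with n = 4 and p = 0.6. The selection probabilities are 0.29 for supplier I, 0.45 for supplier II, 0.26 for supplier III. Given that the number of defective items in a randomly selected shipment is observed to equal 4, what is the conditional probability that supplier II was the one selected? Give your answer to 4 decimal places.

Likelihoods P(X=4 | ·): I: 0.131427; II: 0.116151; III: 0.1296.
Posterior ∝ prior × likelihood. Numerator for II: 0.45·0.116151 = 0.0522681.
Normalizing constant: 0.29·0.131427 + 0.45·0.116151 + 0.26·0.1296 = 0.124078.
P(II | observation) = 0.0522681 / 0.124078 = 0.421252.

0.4213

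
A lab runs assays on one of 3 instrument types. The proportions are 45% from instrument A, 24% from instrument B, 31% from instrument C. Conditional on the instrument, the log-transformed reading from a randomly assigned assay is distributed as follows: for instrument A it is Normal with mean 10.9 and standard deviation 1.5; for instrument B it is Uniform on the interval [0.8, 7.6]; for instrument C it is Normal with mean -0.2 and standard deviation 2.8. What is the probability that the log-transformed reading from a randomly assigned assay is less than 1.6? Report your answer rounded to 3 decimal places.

Conditional on each instrument, P(X < 1.6): A: 2.82316e-10; B: 0.117647; C: 0.739842.
By total probability, P(X < 1.6) = 0.45·2.82316e-10 + 0.24·0.117647 + 0.31·0.739842 = 0.257586.

0.258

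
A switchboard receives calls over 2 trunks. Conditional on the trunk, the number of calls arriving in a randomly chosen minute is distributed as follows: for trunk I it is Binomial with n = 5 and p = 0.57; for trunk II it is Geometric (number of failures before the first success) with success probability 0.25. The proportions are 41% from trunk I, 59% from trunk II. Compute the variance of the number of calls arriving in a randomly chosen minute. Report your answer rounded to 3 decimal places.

Per component, I: μ=2.85, E[X²]=9.348; II: μ=3, E[X²]=21.
E[X] = 0.41·2.85 + 0.59·3 = 2.9385.
E[X²] = 0.41·9.348 + 0.59·21 = 16.2227.
Var(X) = E[X²] − (E[X])² = 16.2227 − 8.63478 = 7.5879.

7.588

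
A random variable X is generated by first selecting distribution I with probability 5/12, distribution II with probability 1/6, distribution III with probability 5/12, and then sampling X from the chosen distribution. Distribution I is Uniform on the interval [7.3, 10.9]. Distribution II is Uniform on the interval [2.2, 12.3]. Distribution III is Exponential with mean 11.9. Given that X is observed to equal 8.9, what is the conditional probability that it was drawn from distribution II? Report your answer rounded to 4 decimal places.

Likelihoods f(8.9 | ·): I: 0.277778; II: 0.0990099; III: 0.0397781.
Posterior ∝ prior × likelihood. Numerator for II: 0.166667·0.0990099 = 0.0165017.
Normalizing constant: 0.416667·0.277778 + 0.166667·0.0990099 + 0.416667·0.0397781 = 0.148817.
P(II | observation) = 0.0165017 / 0.148817 = 0.110886.

0.1109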